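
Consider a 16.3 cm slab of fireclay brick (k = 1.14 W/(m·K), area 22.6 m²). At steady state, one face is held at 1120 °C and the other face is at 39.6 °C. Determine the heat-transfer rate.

Q = kA·ΔT/L = 1.14 × 22.6 × |1120 °C − 39.6 °C| / 0.163 = 1.71×10^5 W

Q = 1.71×10^5 W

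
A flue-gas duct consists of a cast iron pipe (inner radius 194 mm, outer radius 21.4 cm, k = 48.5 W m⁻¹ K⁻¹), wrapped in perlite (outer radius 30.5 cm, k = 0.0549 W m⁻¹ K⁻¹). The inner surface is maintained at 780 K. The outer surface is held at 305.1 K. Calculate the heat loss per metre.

Series thermal resistances, inner to outer:
  R'_cast iron = ln(0.214/0.194)/(2πk) = 0.09812/(2π·48.5) = 3.220×10^-4 m·K/W
  R'_perlite = ln(0.305/0.214)/(2πk) = 0.3543/(2π·0.0549) = 1.027 m·K/W
ΣR = 3.220×10^-4 + 1.027 = 1.027 m·K/W
Q' = ΔT/ΣR = (780 K − 305.1 K)/1.027 = 462 W/m

Q' = 462 W/m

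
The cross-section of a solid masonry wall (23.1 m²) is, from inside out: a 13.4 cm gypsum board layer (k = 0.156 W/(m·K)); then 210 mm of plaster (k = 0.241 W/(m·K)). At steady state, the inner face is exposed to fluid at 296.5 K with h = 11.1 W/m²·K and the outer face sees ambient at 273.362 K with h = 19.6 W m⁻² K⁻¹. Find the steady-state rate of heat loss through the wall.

Q = 286 W

Treat each layer as a resistance in series:
  R_conv,in = 1/(hA) = 1/(11.1·23.1) = 0.003900 K/W
  R_gypsum board = L/(kA) = 0.134/(0.156·23.1) = 0.03719 K/W
  R_plaster = L/(kA) = 0.210/(0.241·23.1) = 0.03772 K/W
  R_conv,out = 1/(hA) = 1/(19.6·23.1) = 0.002209 K/W
ΣR = 0.003900 + 0.03719 + 0.03772 + 0.002209 = 0.08102 K/W
Q = ΔT/ΣR = (296.5 K − 273.362 K)/0.08102 = 286 W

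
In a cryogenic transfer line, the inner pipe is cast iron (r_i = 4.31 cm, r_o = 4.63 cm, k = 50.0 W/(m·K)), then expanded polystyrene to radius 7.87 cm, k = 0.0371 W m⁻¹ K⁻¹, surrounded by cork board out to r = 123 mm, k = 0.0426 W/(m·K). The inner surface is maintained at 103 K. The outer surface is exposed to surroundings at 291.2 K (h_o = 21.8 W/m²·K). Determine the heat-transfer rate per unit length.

Series thermal resistances, inner to outer:
  R'_cast iron = ln(0.0463/0.0431)/(2πk) = 0.07162/(2π·50.0) = 2.280×10^-4 m·K/W
  R'_expanded polystyrene = ln(0.0787/0.0463)/(2πk) = 0.5305/(2π·0.0371) = 2.276 m·K/W
  R'_cork board = ln(0.123/0.0787)/(2πk) = 0.4465/(2π·0.0426) = 1.668 m·K/W
  R'_conv,out = 1/(2πr h) = 1/(2π·0.123·21.8) = 0.05936 m·K/W
ΣR = 2.280×10^-4 + 2.276 + 1.668 + 0.05936 = 4.004 m·K/W
Q' = ΔT/ΣR = (103 K − 291.2 K)/4.004 = -47.0 W/m
(Negative Q' ⇒ heat flows inward; heat gain = 47.0 W/m.)

Q' = 47.0 W/m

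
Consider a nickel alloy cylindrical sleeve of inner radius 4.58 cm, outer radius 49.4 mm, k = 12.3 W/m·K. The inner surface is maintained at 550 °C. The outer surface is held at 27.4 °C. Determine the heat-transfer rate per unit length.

Q' = 2πk·ΔT/ln(r₂/r₁) = 2π × 12.3 × 522.6 / ln(0.0494/0.0458) = 5.34×10^5 W/m

Q' = 534 kW/m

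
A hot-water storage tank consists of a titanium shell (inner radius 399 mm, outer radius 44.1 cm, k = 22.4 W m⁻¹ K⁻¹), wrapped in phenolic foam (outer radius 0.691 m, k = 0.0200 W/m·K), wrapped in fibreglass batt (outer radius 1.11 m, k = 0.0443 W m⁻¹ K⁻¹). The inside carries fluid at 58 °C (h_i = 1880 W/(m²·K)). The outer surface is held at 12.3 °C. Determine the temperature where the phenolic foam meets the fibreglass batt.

Treat each layer as a resistance in series:
  R_conv,in = 1/(4πr²h) = 1/(4π·0.399²·1880) = 2.659×10^-4 K/W
  R_titanium = (1/0.399 − 1/0.441)/(4πk) = 0.2387/(4π·22.4) = 8.480×10^-4 K/W
  R_phenolic foam = (1/0.441 − 1/0.691)/(4πk) = 0.8204/(4π·0.0200) = 3.264 K/W
  R_fibreglass batt = (1/0.691 − 1/1.11)/(4πk) = 0.5463/(4π·0.0443) = 0.9813 K/W
ΣR = 2.659×10^-4 + 8.480×10^-4 + 3.264 + 0.9813 = 4.246 K/W
Q = ΔT/ΣR = (58 °C − 12.3 °C)/4.246 = 10.76 W
From the inner boundary to the phenolic foam/fibreglass batt interface, ΣR_partial = 3.265 K/W.
T_interface = T_in − Q·ΣR_partial = 58 °C − (10.76)(3.265) = 22.9 °C

T = 22.9 °C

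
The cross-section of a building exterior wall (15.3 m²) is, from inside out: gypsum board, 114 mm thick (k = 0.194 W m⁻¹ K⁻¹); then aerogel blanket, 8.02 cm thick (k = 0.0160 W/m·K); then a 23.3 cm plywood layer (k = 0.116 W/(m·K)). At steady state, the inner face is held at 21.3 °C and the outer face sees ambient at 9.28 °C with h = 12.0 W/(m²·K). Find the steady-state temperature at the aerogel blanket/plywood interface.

T = 12.5 °C

Treat each layer as a resistance in series:
  R_gypsum board = L/(kA) = 0.114/(0.194·15.3) = 0.03841 K/W
  R_aerogel blanket = L/(kA) = 0.0802/(0.0160·15.3) = 0.3276 K/W
  R_plywood = L/(kA) = 0.233/(0.116·15.3) = 0.1313 K/W
  R_conv,out = 1/(hA) = 1/(12.0·15.3) = 0.005447 K/W
ΣR = 0.03841 + 0.3276 + 0.1313 + 0.005447 = 0.5028 K/W
Q = ΔT/ΣR = (21.3 °C − 9.28 °C)/0.5028 = 23.91 W
From the inner boundary to the aerogel blanket/plywood interface, ΣR_partial = 0.3660 K/W.
T_interface = T_in − Q·ΣR_partial = 21.3 °C − (23.91)(0.3660) = 12.5 °C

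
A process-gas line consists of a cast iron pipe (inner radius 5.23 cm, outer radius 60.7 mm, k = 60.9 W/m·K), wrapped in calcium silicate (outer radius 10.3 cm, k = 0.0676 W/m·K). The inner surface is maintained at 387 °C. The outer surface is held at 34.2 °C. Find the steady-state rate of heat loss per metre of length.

Series thermal resistances, inner to outer:
  R'_cast iron = ln(0.0607/0.0523)/(2πk) = 0.1489/(2π·60.9) = 3.893×10^-4 m·K/W
  R'_calcium silicate = ln(0.103/0.0607)/(2πk) = 0.5288/(2π·0.0676) = 1.245 m·K/W
ΣR = 3.893×10^-4 + 1.245 = 1.245 m·K/W
Q' = ΔT/ΣR = (387 °C − 34.2 °C)/1.245 = 283 W/m

Q' = 283 W/m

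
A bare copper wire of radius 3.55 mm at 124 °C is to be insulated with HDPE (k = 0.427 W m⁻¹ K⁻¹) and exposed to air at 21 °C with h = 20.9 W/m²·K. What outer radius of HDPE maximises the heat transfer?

For a cylinder, r_cr = k_ins/h = 0.427/20.9 = 0.0204 m = 2.04 cm

r_cr = 2.04 cm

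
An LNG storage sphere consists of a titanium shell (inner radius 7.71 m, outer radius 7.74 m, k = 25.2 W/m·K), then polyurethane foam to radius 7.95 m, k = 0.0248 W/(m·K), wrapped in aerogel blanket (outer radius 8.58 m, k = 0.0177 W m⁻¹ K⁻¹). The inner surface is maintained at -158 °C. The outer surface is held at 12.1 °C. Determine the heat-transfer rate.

Q = 3.24 kW

Resistance network (inner→outer):
  R_titanium = (1/7.71 − 1/7.74)/(4πk) = 5.027×10^-4/(4π·25.2) = 1.588×10^-6 K/W
  R_polyurethane foam = (1/7.74 − 1/7.95)/(4πk) = 0.003413/(4π·0.0248) = 0.01095 K/W
  R_aerogel blanket = (1/7.95 − 1/8.58)/(4πk) = 0.009236/(4π·0.0177) = 0.04152 K/W
ΣR = 1.588×10^-6 + 0.01095 + 0.04152 = 0.05247 K/W
Q = ΔT/ΣR = (-158 °C − 12.1 °C)/0.05247 = -3240 W
(Negative Q ⇒ heat flows inward; heat gain = 3240 W.)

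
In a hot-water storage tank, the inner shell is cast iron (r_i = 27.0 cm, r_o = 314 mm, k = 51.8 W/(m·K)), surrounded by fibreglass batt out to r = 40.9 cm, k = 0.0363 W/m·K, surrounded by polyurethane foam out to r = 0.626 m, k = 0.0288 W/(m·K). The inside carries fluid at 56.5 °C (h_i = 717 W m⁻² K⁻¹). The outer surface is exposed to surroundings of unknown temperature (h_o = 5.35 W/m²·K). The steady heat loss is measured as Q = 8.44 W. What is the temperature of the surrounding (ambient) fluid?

T_out = 22.7 °C

Series resistances:
  R_conv,in = 1/(4πr²h) = 1/(4π·0.270²·717) = 0.001522 K/W
  R_cast iron = (1/0.270 − 1/0.314)/(4πk) = 0.5190/(4π·51.8) = 7.973×10^-4 K/W
  R_fibreglass batt = (1/0.314 − 1/0.409)/(4πk) = 0.7397/(4π·0.0363) = 1.622 K/W
  R_polyurethane foam = (1/0.409 − 1/0.626)/(4πk) = 0.8475/(4π·0.0288) = 2.342 K/W
  R_conv,out = 1/(4πr²h) = 1/(4π·0.626²·5.35) = 0.03796 K/W
ΣR = 4.004 K/W
ΔT = Q·ΣR = 8.44 × 4.004 = 33.79 K
Heat flows outward, so T_out = T_in − ΔT = 56.5 − 33.79 = 22.7 °C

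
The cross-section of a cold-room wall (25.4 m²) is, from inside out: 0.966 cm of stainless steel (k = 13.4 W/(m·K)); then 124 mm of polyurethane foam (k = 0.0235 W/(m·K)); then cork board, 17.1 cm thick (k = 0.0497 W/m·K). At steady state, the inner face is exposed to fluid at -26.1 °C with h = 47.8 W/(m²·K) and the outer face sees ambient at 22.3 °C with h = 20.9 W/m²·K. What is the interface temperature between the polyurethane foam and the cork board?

T = 3.08 °C

Treat each layer as a resistance in series:
  R_conv,in = 1/(hA) = 1/(47.8·25.4) = 8.236×10^-4 K/W
  R_stainless steel = L/(kA) = 0.00966/(13.4·25.4) = 2.838×10^-5 K/W
  R_polyurethane foam = L/(kA) = 0.124/(0.0235·25.4) = 0.2077 K/W
  R_cork board = L/(kA) = 0.171/(0.0497·25.4) = 0.1355 K/W
  R_conv,out = 1/(hA) = 1/(20.9·25.4) = 0.001884 K/W
ΣR = 8.236×10^-4 + 2.838×10^-5 + 0.2077 + 0.1355 + 0.001884 = 0.3459 K/W
Q = ΔT/ΣR = (-26.1 °C − 22.3 °C)/0.3459 = -139.9 W
From the inner boundary to the polyurethane foam/cork board interface, ΣR_partial = 0.2086 K/W.
T_interface = T_in − Q·ΣR_partial = -26.1 °C − (-139.9)(0.2086) = 3.08 °C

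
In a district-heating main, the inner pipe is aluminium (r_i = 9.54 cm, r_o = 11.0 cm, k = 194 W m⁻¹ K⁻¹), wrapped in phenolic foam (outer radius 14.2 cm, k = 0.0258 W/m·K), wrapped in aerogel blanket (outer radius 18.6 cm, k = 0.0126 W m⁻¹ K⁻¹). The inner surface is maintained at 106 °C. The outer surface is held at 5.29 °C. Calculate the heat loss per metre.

Series thermal resistances, inner to outer:
  R'_aluminium = ln(0.110/0.0954)/(2πk) = 0.1424/(2π·194) = 1.168×10^-4 m·K/W
  R'_phenolic foam = ln(0.142/0.110)/(2πk) = 0.2553/(2π·0.0258) = 1.575 m·K/W
  R'_aerogel blanket = ln(0.186/0.142)/(2πk) = 0.2699/(2π·0.0126) = 3.409 m·K/W
ΣR = 1.168×10^-4 + 1.575 + 3.409 = 4.984 m·K/W
Q' = ΔT/ΣR = (106 °C − 5.29 °C)/4.984 = 20.2 W/m

Q' = 20.2 W/m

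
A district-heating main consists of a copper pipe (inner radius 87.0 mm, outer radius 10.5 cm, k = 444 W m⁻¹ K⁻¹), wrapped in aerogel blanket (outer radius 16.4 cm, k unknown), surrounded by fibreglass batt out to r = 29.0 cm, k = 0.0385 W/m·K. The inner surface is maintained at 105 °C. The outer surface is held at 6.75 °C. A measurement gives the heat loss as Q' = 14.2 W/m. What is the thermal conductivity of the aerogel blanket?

k = 0.0156 W/m·K

ΣR = ΔT/Q' = |105 − 6.75|/14.2 = 6.919 m·K/W
Known resistances:
  R'_copper = ln(0.105/0.0870)/(2πk) = 0.1881/(2π·444) = 6.741×10^-5 m·K/W
  R'_fibreglass batt = ln(0.290/0.164)/(2πk) = 0.5700/(2π·0.0385) = 2.356 m·K/W
R_aerogel blanket = ΣR − ΣR_known = 6.919 − 2.356 = 4.563 m·K/W
ln(r₂/r₁)/(2πk) = 4.563 ⇒ k = 0.4459/(2π·4.563) = 0.0156 W/m·K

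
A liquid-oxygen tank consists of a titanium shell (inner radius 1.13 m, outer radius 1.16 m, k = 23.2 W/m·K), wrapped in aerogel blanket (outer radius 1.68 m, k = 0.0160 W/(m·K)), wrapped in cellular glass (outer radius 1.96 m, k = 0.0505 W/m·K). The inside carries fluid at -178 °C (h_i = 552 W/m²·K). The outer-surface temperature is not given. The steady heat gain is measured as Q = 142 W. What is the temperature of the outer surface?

Series resistances:
  R_conv,in = 1/(4πr²h) = 1/(4π·1.13²·552) = 1.129×10^-4 K/W
  R_titanium = (1/1.13 − 1/1.16)/(4πk) = 0.02289/(4π·23.2) = 7.850×10^-5 K/W
  R_aerogel blanket = (1/1.16 − 1/1.68)/(4πk) = 0.2668/(4π·0.0160) = 1.327 K/W
  R_cellular glass = (1/1.68 − 1/1.96)/(4πk) = 0.08503/(4π·0.0505) = 0.1340 K/W
ΣR = 1.461 K/W
ΔT = Q·ΣR = 142 × 1.461 = 207.5 K
Heat flows inward, so T_out = T_in + ΔT = -178 + 207.5 = 29.5 °C

T_out = 29.5 °C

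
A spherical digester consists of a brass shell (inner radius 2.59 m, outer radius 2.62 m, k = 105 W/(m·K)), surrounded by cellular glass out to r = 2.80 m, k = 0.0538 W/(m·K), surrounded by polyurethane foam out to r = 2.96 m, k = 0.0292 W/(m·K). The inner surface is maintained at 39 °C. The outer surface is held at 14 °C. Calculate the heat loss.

Q = 281 W

Resistance network (inner→outer):
  R_brass = (1/2.59 − 1/2.62)/(4πk) = 0.004421/(4π·105) = 3.351×10^-6 K/W
  R_cellular glass = (1/2.62 − 1/2.80)/(4πk) = 0.02454/(4π·0.0538) = 0.03629 K/W
  R_polyurethane foam = (1/2.80 − 1/2.96)/(4πk) = 0.01931/(4π·0.0292) = 0.05261 K/W
ΣR = 3.351×10^-6 + 0.03629 + 0.05261 = 0.08890 K/W
Q = ΔT/ΣR = (39 °C − 14 °C)/0.08890 = 281 W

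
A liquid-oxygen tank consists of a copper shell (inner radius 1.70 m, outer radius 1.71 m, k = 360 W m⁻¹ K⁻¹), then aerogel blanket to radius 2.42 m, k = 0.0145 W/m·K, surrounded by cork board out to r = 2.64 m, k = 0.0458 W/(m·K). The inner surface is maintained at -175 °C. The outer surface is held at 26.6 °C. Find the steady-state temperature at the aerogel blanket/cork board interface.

Treat each layer as a resistance in series:
  R_copper = (1/1.70 − 1/1.71)/(4πk) = 0.003440/(4π·360) = 7.604×10^-7 K/W
  R_aerogel blanket = (1/1.71 − 1/2.42)/(4πk) = 0.1716/(4π·0.0145) = 0.9416 K/W
  R_cork board = (1/2.42 − 1/2.64)/(4πk) = 0.03444/(4π·0.0458) = 0.05983 K/W
ΣR = 7.604×10^-7 + 0.9416 + 0.05983 = 1.001 K/W
Q = ΔT/ΣR = (-175 °C − 26.6 °C)/1.001 = -201.4 W
From the inner boundary to the aerogel blanket/cork board interface, ΣR_partial = 0.9416 K/W.
T_interface = T_in − Q·ΣR_partial = -175 °C − (-201.4)(0.9416) = 14.6 °C

T = 14.6 °C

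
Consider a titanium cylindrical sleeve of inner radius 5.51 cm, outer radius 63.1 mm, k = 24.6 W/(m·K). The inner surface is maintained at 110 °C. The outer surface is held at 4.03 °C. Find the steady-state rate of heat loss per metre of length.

Q' = 121 kW/m

Q' = 2πk·ΔT/ln(r₂/r₁) = 2π × 24.6 × 105.97 / ln(0.0631/0.0551) = 1.21×10^5 W/m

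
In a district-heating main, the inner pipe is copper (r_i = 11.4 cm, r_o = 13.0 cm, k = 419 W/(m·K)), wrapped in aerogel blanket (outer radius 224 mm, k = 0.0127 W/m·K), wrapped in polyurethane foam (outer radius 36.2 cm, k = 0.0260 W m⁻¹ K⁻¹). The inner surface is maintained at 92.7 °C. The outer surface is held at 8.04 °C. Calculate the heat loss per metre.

Series thermal resistances, inner to outer:
  R'_copper = ln(0.130/0.114)/(2πk) = 0.1313/(2π·419) = 4.989×10^-5 m·K/W
  R'_aerogel blanket = ln(0.224/0.130)/(2πk) = 0.5441/(2π·0.0127) = 6.819 m·K/W
  R'_polyurethane foam = ln(0.362/0.224)/(2πk) = 0.4800/(2π·0.0260) = 2.938 m·K/W
ΣR = 4.989×10^-5 + 6.819 + 2.938 = 9.757 m·K/W
Q' = ΔT/ΣR = (92.7 °C − 8.04 °C)/9.757 = 8.68 W/m

Q' = 8.68 W/m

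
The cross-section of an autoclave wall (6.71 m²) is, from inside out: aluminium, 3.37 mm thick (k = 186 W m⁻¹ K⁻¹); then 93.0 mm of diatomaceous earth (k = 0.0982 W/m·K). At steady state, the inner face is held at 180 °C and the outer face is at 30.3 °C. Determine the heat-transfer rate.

Q = 1060 W

Series thermal resistances, inner to outer:
  R_aluminium = L/(kA) = 0.00337/(186·6.71) = 2.700×10^-6 K/W
  R_diatomaceous earth = L/(kA) = 0.0930/(0.0982·6.71) = 0.1411 K/W
ΣR = 2.700×10^-6 + 0.1411 = 0.1411 K/W
Q = ΔT/ΣR = (180 °C − 30.3 °C)/0.1411 = 1060 W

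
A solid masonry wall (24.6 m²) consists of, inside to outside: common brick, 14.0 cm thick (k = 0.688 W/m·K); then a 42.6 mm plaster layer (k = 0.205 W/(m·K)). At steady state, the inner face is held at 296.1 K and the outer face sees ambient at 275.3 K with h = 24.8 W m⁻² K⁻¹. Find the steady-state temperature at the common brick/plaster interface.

Resistance network (inner→outer):
  R_common brick = L/(kA) = 0.140/(0.688·24.6) = 0.008272 K/W
  R_plaster = L/(kA) = 0.0426/(0.205·24.6) = 0.008447 K/W
  R_conv,out = 1/(hA) = 1/(24.8·24.6) = 0.001639 K/W
ΣR = 0.008272 + 0.008447 + 0.001639 = 0.01836 K/W
Q = ΔT/ΣR = (296.1 K − 275.3 K)/0.01836 = 1133 W
From the inner boundary to the common brick/plaster interface, ΣR_partial = 0.008272 K/W.
T_interface = T_in − Q·ΣR_partial = 296.1 K − (1133)(0.008272) = 286.7 K

T = 286.7 K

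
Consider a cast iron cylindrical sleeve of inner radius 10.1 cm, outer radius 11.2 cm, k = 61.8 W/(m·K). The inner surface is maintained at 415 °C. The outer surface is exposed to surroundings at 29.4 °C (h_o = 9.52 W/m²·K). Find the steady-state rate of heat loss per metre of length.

Q' = 2580 W/m

Treat each layer as a resistance in series:
  R'_cast iron = ln(0.112/0.101)/(2πk) = 0.1034/(2π·61.8) = 2.662×10^-4 m·K/W
  R'_conv,out = 1/(2πr h) = 1/(2π·0.112·9.52) = 0.1493 m·K/W
ΣR = 2.662×10^-4 + 0.1493 = 0.1496 m·K/W
Q' = ΔT/ΣR = (415 °C − 29.4 °C)/0.1496 = 2580 W/m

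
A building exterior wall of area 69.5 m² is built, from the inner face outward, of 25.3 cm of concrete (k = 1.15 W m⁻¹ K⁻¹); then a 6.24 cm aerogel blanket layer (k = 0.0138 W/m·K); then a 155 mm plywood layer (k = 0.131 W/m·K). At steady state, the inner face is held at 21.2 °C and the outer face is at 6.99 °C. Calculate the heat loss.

Q = 167 W

Resistance network (inner→outer):
  R_concrete = L/(kA) = 0.253/(1.15·69.5) = 0.003165 K/W
  R_aerogel blanket = L/(kA) = 0.0624/(0.0138·69.5) = 0.06506 K/W
  R_plywood = L/(kA) = 0.155/(0.131·69.5) = 0.01702 K/W
ΣR = 0.003165 + 0.06506 + 0.01702 = 0.08525 K/W
Q = ΔT/ΣR = (21.2 °C − 6.99 °C)/0.08525 = 167 W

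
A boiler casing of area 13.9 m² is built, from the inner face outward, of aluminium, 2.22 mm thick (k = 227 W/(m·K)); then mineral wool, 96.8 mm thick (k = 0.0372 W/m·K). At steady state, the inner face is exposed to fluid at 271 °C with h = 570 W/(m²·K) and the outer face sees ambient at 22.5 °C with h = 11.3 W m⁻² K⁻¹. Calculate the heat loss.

Series thermal resistances, inner to outer:
  R_conv,in = 1/(hA) = 1/(570·13.9) = 1.262×10^-4 K/W
  R_aluminium = L/(kA) = 0.00222/(227·13.9) = 7.036×10^-7 K/W
  R_mineral wool = L/(kA) = 0.0968/(0.0372·13.9) = 0.1872 K/W
  R_conv,out = 1/(hA) = 1/(11.3·13.9) = 0.006367 K/W
ΣR = 1.262×10^-4 + 7.036×10^-7 + 0.1872 + 0.006367 = 0.1937 K/W
Q = ΔT/ΣR = (271 °C − 22.5 °C)/0.1937 = 1280 W

Q = 1280 W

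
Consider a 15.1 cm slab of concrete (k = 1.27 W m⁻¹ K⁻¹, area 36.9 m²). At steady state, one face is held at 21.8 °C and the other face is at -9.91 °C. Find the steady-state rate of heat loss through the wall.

Q = kA·ΔT/L = 1.27 × 36.9 × |21.8 °C − -9.91 °C| / 0.151 = 9840 W

Q = 9.84 kW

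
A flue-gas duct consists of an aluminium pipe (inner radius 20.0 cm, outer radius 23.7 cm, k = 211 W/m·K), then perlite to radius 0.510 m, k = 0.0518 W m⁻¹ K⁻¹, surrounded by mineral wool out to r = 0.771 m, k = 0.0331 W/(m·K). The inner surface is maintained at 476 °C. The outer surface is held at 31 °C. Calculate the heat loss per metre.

Q' = 102 W/m

Treat each layer as a resistance in series:
  R'_aluminium = ln(0.237/0.200)/(2πk) = 0.1697/(2π·211) = 1.280×10^-4 m·K/W
  R'_perlite = ln(0.510/0.237)/(2πk) = 0.7664/(2π·0.0518) = 2.355 m·K/W
  R'_mineral wool = ln(0.771/0.510)/(2πk) = 0.4133/(2π·0.0331) = 1.987 m·K/W
ΣR = 1.280×10^-4 + 2.355 + 1.987 = 4.342 m·K/W
Q' = ΔT/ΣR = (476 °C − 31 °C)/4.342 = 102 W/m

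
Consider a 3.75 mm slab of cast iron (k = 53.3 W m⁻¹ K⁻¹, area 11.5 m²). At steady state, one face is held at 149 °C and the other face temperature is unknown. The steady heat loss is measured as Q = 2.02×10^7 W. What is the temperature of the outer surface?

Series resistances:
  R_cast iron = L/(kA) = 0.00375/(53.3·11.5) = 6.118×10^-6 K/W
ΣR = 6.118×10^-6 K/W
ΔT = Q·ΣR = 2.02×10^7 × 6.118×10^-6 = 123.6 K
Heat flows outward, so T_out = T_in − ΔT = 149 − 123.6 = 25.4 °C

T_out = 25.4 °C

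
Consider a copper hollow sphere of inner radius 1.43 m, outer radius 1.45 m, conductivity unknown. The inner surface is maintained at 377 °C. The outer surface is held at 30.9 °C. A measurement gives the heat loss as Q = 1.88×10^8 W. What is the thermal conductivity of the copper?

ΣR = ΔT/Q = |377 − 30.9|/1.88×10^8 = 1.841×10^-6 K/W
(1/r₁−1/r₂)/(4πk) = 1.841×10^-6 ⇒ k = 0.009646/(4π·1.841×10^-6) = 417 W/m·K

k = 417 W/m·K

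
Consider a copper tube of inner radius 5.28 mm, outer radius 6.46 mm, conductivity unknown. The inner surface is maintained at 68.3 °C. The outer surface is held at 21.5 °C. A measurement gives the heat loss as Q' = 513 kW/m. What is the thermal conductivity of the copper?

k = 352 W/m·K

ΣR = ΔT/Q' = |68.3 − 21.5|/5.13×10^5 = 9.123×10^-5 m·K/W
ln(r₂/r₁)/(2πk) = 9.123×10^-5 ⇒ k = 0.2017/(2π·9.123×10^-5) = 352 W/m·K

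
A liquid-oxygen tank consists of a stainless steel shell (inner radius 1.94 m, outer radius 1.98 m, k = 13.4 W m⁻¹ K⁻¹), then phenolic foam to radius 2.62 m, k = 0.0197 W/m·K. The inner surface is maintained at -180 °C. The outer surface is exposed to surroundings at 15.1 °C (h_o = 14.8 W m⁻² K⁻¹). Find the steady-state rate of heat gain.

Q = 391 W

Treat each layer as a resistance in series:
  R_stainless steel = (1/1.94 − 1/1.98)/(4πk) = 0.01041/(4π·13.4) = 6.184×10^-5 K/W
  R_phenolic foam = (1/1.98 − 1/2.62)/(4πk) = 0.1234/(4π·0.0197) = 0.4984 K/W
  R_conv,out = 1/(4πr²h) = 1/(4π·2.62²·14.8) = 7.833×10^-4 K/W
ΣR = 6.184×10^-5 + 0.4984 + 7.833×10^-4 = 0.4992 K/W
Q = ΔT/ΣR = (-180 °C − 15.1 °C)/0.4992 = -391 W
(Negative Q ⇒ heat flows inward; heat gain = 391 W.)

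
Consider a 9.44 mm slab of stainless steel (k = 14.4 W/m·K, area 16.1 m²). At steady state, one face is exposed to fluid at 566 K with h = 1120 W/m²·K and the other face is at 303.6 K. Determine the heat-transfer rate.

Treat each layer as a resistance in series:
  R_conv,in = 1/(hA) = 1/(1120·16.1) = 5.546×10^-5 K/W
  R_stainless steel = L/(kA) = 0.00944/(14.4·16.1) = 4.072×10^-5 K/W
ΣR = 5.546×10^-5 + 4.072×10^-5 = 9.618×10^-5 K/W
Q = ΔT/ΣR = (566 K − 303.6 K)/9.618×10^-5 = 2.73×10^6 W

Q = 2.73×10^6 W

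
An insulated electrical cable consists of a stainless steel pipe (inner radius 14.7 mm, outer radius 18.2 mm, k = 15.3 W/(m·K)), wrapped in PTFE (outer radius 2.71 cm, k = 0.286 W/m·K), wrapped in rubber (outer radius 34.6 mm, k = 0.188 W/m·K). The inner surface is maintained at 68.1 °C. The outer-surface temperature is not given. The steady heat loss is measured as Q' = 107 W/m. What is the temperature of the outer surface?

T_out = 22.0 °C

Series resistances:
  R'_stainless steel = ln(0.0182/0.0147)/(2πk) = 0.2136/(2π·15.3) = 0.002222 m·K/W
  R'_PTFE = ln(0.0271/0.0182)/(2πk) = 0.3981/(2π·0.286) = 0.2215 m·K/W
  R'_rubber = ln(0.0346/0.0271)/(2πk) = 0.2443/(2π·0.188) = 0.2068 m·K/W
ΣR = 0.4306 m·K/W
ΔT = Q'·ΣR = 107 × 0.4306 = 46.07 K
Heat flows outward, so T_out = T_in − ΔT = 68.1 − 46.07 = 22.0 °C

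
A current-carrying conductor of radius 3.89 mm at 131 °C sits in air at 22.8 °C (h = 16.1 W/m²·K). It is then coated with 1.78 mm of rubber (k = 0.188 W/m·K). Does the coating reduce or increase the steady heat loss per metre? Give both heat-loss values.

increases: 42.6 → 52.5 W/m

Critical radius for a cylinder: r_cr = k/h = 0.0117 m = 1.17 cm.
Outer radius after coating: r₂ = 0.00389 + 0.00178 = 0.00567 m.
Since r₁ < r_cr and r₂ ≤ r_cr, the coating moves toward the maximum at r_cr — heat loss rises.
Bare: R = 1/(2πr₁h) = 2.541 m·K/W; Q = 108.2/2.541 = 42.6 W/m.
Coated: R = R_cond + R_conv = 2.062 m·K/W; Q = 108.2/2.062 = 52.5 W/m.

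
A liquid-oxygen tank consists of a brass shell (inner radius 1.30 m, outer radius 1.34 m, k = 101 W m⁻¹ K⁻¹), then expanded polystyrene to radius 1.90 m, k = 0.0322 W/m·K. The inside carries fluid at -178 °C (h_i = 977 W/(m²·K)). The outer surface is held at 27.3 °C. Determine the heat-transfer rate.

Q = 378 W

Treat each layer as a resistance in series:
  R_conv,in = 1/(4πr²h) = 1/(4π·1.30²·977) = 4.820×10^-5 K/W
  R_brass = (1/1.30 − 1/1.34)/(4πk) = 0.02296/(4π·101) = 1.809×10^-5 K/W
  R_expanded polystyrene = (1/1.34 − 1/1.90)/(4πk) = 0.2200/(4π·0.0322) = 0.5436 K/W
ΣR = 4.820×10^-5 + 1.809×10^-5 + 0.5436 = 0.5437 K/W
Q = ΔT/ΣR = (-178 °C − 27.3 °C)/0.5437 = -378 W
(Negative Q ⇒ heat flows inward; heat gain = 378 W.)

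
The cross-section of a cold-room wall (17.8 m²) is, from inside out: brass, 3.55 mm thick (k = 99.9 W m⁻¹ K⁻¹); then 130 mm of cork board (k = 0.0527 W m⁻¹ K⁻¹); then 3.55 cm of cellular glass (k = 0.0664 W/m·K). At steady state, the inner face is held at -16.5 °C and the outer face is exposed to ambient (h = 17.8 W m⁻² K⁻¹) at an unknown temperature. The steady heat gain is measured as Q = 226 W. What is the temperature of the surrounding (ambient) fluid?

Sum the resistances:
  R_brass = L/(kA) = 0.00355/(99.9·17.8) = 1.996×10^-6 K/W
  R_cork board = L/(kA) = 0.130/(0.0527·17.8) = 0.1386 K/W
  R_cellular glass = L/(kA) = 0.0355/(0.0664·17.8) = 0.03004 K/W
  R_conv,out = 1/(hA) = 1/(17.8·17.8) = 0.003156 K/W
ΣR = 0.1718 K/W
ΔT = Q·ΣR = 226 × 0.1718 = 38.83 K
Heat flows inward, so T_out = T_in + ΔT = -16.5 + 38.83 = 22.3 °C

T_out = 22.3 °C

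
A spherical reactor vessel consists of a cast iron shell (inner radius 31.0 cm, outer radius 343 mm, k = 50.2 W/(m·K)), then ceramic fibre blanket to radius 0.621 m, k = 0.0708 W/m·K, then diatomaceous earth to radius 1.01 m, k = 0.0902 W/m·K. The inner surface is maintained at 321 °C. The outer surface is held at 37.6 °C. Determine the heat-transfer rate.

Resistance network (inner→outer):
  R_cast iron = (1/0.310 − 1/0.343)/(4πk) = 0.3104/(4π·50.2) = 4.920×10^-4 K/W
  R_ceramic fibre blanket = (1/0.343 − 1/0.621)/(4πk) = 1.305/(4π·0.0708) = 1.467 K/W
  R_diatomaceous earth = (1/0.621 − 1/1.01)/(4πk) = 0.6202/(4π·0.0902) = 0.5472 K/W
ΣR = 4.920×10^-4 + 1.467 + 0.5472 = 2.015 K/W
Q = ΔT/ΣR = (321 °C − 37.6 °C)/2.015 = 141 W

Q = 141 W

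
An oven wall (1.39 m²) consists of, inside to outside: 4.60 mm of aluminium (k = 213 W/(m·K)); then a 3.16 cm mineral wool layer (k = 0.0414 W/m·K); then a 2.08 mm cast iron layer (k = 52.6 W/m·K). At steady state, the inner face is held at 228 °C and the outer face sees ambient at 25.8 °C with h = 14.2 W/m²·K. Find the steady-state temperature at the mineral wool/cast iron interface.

T = 42.9 °C

Treat each layer as a resistance in series:
  R_aluminium = L/(kA) = 0.00460/(213·1.39) = 1.554×10^-5 K/W
  R_mineral wool = L/(kA) = 0.0316/(0.0414·1.39) = 0.5491 K/W
  R_cast iron = L/(kA) = 0.00208/(52.6·1.39) = 2.845×10^-5 K/W
  R_conv,out = 1/(hA) = 1/(14.2·1.39) = 0.05066 K/W
ΣR = 1.554×10^-5 + 0.5491 + 2.845×10^-5 + 0.05066 = 0.5998 K/W
Q = ΔT/ΣR = (228 °C − 25.8 °C)/0.5998 = 337.1 W
From the inner boundary to the mineral wool/cast iron interface, ΣR_partial = 0.5491 K/W.
T_interface = T_in − Q·ΣR_partial = 228 °C − (337.1)(0.5491) = 42.9 °C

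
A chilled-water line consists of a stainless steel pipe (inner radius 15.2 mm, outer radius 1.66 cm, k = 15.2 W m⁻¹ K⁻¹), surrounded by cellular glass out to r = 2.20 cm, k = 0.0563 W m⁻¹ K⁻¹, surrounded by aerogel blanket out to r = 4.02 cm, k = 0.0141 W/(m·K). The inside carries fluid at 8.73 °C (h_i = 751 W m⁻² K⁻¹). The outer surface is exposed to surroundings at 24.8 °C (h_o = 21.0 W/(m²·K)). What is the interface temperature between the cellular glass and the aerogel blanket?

T = 10.4 °C

Treat each layer as a resistance in series:
  R'_conv,in = 1/(2πr h) = 1/(2π·0.0152·751) = 0.01394 m·K/W
  R'_stainless steel = ln(0.0166/0.0152)/(2πk) = 0.08811/(2π·15.2) = 9.225×10^-4 m·K/W
  R'_cellular glass = ln(0.0220/0.0166)/(2πk) = 0.2816/(2π·0.0563) = 0.7962 m·K/W
  R'_aerogel blanket = ln(0.0402/0.0220)/(2πk) = 0.6028/(2π·0.0141) = 6.804 m·K/W
  R'_conv,out = 1/(2πr h) = 1/(2π·0.0402·21.0) = 0.1885 m·K/W
ΣR = 0.01394 + 9.225×10^-4 + 0.7962 + 6.804 + 0.1885 = 7.804 m·K/W
Q' = ΔT/ΣR = (8.73 °C − 24.8 °C)/7.804 = -2.059 W/m
From the inner boundary to the cellular glass/aerogel blanket interface, ΣR_partial = 0.8111 m·K/W.
T_interface = T_in − Q'·ΣR_partial = 8.73 °C − (-2.059)(0.8111) = 10.4 °C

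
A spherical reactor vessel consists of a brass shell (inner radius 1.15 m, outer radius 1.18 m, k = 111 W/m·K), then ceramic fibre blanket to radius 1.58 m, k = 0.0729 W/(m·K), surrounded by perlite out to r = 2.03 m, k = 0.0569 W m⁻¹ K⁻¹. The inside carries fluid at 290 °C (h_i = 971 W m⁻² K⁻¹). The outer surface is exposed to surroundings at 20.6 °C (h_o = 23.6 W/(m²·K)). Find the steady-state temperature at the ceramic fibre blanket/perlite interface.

T = 144 °C

Series thermal resistances, inner to outer:
  R_conv,in = 1/(4πr²h) = 1/(4π·1.15²·971) = 6.197×10^-5 K/W
  R_brass = (1/1.15 − 1/1.18)/(4πk) = 0.02211/(4π·111) = 1.585×10^-5 K/W
  R_ceramic fibre blanket = (1/1.18 − 1/1.58)/(4πk) = 0.2145/(4π·0.0729) = 0.2342 K/W
  R_perlite = (1/1.58 − 1/2.03)/(4πk) = 0.1403/(4π·0.0569) = 0.1962 K/W
  R_conv,out = 1/(4πr²h) = 1/(4π·2.03²·23.6) = 8.183×10^-4 K/W
ΣR = 6.197×10^-5 + 1.585×10^-5 + 0.2342 + 0.1962 + 8.183×10^-4 = 0.4313 K/W
Q = ΔT/ΣR = (290 °C − 20.6 °C)/0.4313 = 624.6 W
From the inner boundary to the ceramic fibre blanket/perlite interface, ΣR_partial = 0.2343 K/W.
T_interface = T_in − Q·ΣR_partial = 290 °C − (624.6)(0.2343) = 144 °C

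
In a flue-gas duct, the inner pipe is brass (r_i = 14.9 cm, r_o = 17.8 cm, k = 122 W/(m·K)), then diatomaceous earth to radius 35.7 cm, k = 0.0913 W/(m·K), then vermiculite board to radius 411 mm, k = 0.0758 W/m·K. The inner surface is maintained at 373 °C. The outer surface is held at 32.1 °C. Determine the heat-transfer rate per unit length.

Q' = 226 W/m

Resistance network (inner→outer):
  R'_brass = ln(0.178/0.149)/(2πk) = 0.1778/(2π·122) = 2.320×10^-4 m·K/W
  R'_diatomaceous earth = ln(0.357/0.178)/(2πk) = 0.6960/(2π·0.0913) = 1.213 m·K/W
  R'_vermiculite board = ln(0.411/0.357)/(2πk) = 0.1409/(2π·0.0758) = 0.2958 m·K/W
ΣR = 2.320×10^-4 + 1.213 + 0.2958 = 1.509 m·K/W
Q' = ΔT/ΣR = (373 °C − 32.1 °C)/1.509 = 226 W/m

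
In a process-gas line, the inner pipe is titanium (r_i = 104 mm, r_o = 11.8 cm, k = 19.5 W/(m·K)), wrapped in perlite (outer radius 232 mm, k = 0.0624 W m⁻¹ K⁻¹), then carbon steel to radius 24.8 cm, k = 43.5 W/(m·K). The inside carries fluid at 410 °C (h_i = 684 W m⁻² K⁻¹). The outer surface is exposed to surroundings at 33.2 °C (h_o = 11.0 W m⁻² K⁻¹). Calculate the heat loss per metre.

Resistance network (inner→outer):
  R'_conv,in = 1/(2πr h) = 1/(2π·0.104·684) = 0.002237 m·K/W
  R'_titanium = ln(0.118/0.104)/(2πk) = 0.1263/(2π·19.5) = 0.001031 m·K/W
  R'_perlite = ln(0.232/0.118)/(2πk) = 0.6761/(2π·0.0624) = 1.724 m·K/W
  R'_carbon steel = ln(0.248/0.232)/(2πk) = 0.06669/(2π·43.5) = 2.440×10^-4 m·K/W
  R'_conv,out = 1/(2πr h) = 1/(2π·0.248·11.0) = 0.05834 m·K/W
ΣR = 0.002237 + 0.001031 + 1.724 + 2.440×10^-4 + 0.05834 = 1.786 m·K/W
Q' = ΔT/ΣR = (410 °C − 33.2 °C)/1.786 = 211 W/m

Q' = 211 W/m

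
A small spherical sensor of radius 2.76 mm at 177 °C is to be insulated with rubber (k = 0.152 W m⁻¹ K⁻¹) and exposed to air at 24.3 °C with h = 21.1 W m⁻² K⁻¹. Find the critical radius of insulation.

For a sphere, r_cr = 2k_ins/h = 2·0.152/21.1 = 0.0144 m = 1.44 cm

r_cr = 1.44 cm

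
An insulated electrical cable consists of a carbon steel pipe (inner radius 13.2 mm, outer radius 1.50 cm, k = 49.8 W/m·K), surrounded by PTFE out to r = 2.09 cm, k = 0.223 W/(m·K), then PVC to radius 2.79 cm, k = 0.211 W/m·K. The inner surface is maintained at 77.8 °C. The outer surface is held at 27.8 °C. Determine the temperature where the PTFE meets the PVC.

Treat each layer as a resistance in series:
  R'_carbon steel = ln(0.0150/0.0132)/(2πk) = 0.1278/(2π·49.8) = 4.085×10^-4 m·K/W
  R'_PTFE = ln(0.0209/0.0150)/(2πk) = 0.3317/(2π·0.223) = 0.2367 m·K/W
  R'_PVC = ln(0.0279/0.0209)/(2πk) = 0.2889/(2π·0.211) = 0.2179 m·K/W
ΣR = 4.085×10^-4 + 0.2367 + 0.2179 = 0.4550 m·K/W
Q' = ΔT/ΣR = (77.8 °C − 27.8 °C)/0.4550 = 109.9 W/m
From the inner boundary to the PTFE/PVC interface, ΣR_partial = 0.2371 m·K/W.
T_interface = T_in − Q'·ΣR_partial = 77.8 °C − (109.9)(0.2371) = 51.7 °C

T = 51.7 °C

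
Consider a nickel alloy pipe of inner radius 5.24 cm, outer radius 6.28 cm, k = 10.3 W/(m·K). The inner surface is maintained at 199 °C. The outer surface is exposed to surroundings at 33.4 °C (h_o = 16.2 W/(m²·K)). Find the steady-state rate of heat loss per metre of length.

Q' = 1040 W/m

Treat each layer as a resistance in series:
  R'_nickel alloy = ln(0.0628/0.0524)/(2πk) = 0.1810/(2π·10.3) = 0.002798 m·K/W
  R'_conv,out = 1/(2πr h) = 1/(2π·0.0628·16.2) = 0.1564 m·K/W
ΣR = 0.002798 + 0.1564 = 0.1592 m·K/W
Q' = ΔT/ΣR = (199 °C − 33.4 °C)/0.1592 = 1040 W/m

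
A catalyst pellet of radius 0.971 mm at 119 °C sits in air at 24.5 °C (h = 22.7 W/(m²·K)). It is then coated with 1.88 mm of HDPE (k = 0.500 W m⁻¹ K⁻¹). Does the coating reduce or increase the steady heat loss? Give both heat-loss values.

Critical radius for a sphere: r_cr = 2k/h = 0.0441 m = 4.41 cm.
Outer radius after coating: r₂ = 9.71×10^-4 + 0.00188 = 0.002851 m.
Since r₁ < r_cr and r₂ ≤ r_cr, the coating moves toward the maximum at r_cr — heat loss rises.
Bare: R = 1/(4πr₁²h) = 3718 K/W; Q = 94.5/3718 = 0.0254 W.
Coated: R = R_cond + R_conv = 539.4 K/W; Q = 94.5/539.4 = 0.175 W.

increases: 0.0254 → 0.175 W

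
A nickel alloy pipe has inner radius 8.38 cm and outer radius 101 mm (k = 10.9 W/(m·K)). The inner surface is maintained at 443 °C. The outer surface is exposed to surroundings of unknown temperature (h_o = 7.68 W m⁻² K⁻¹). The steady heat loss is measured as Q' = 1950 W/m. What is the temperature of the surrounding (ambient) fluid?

T_out = 37.6 °C

Series resistances:
  R'_nickel alloy = ln(0.101/0.0838)/(2πk) = 0.1867/(2π·10.9) = 0.002726 m·K/W
  R'_conv,out = 1/(2πr h) = 1/(2π·0.101·7.68) = 0.2052 m·K/W
ΣR = 0.2079 m·K/W
ΔT = Q'·ΣR = 1950 × 0.2079 = 405.4 K
Heat flows outward, so T_out = T_in − ΔT = 443 − 405.4 = 37.6 °C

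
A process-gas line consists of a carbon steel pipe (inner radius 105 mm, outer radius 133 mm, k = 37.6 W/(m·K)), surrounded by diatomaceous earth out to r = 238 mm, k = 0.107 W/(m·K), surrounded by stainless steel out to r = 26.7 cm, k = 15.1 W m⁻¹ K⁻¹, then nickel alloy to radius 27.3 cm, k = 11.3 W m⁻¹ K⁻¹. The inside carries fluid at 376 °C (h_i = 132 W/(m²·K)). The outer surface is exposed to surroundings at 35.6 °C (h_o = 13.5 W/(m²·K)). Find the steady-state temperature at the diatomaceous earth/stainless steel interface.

Series thermal resistances, inner to outer:
  R'_conv,in = 1/(2πr h) = 1/(2π·0.105·132) = 0.01148 m·K/W
  R'_carbon steel = ln(0.133/0.105)/(2πk) = 0.2364/(2π·37.6) = 0.001001 m·K/W
  R'_diatomaceous earth = ln(0.238/0.133)/(2πk) = 0.5819/(2π·0.107) = 0.8656 m·K/W
  R'_stainless steel = ln(0.267/0.238)/(2πk) = 0.1150/(2π·15.1) = 0.001212 m·K/W
  R'_nickel alloy = ln(0.273/0.267)/(2πk) = 0.02222/(2π·11.3) = 3.130×10^-4 m·K/W
  R'_conv,out = 1/(2πr h) = 1/(2π·0.273·13.5) = 0.04318 m·K/W
ΣR = 0.01148 + 0.001001 + 0.8656 + 0.001212 + 3.130×10^-4 + 0.04318 = 0.9228 m·K/W
Q' = ΔT/ΣR = (376 °C − 35.6 °C)/0.9228 = 368.9 W/m
From the inner boundary to the diatomaceous earth/stainless steel interface, ΣR_partial = 0.8781 m·K/W.
T_interface = T_in − Q'·ΣR_partial = 376 °C − (368.9)(0.8781) = 52.1 °C

T = 52.1 °C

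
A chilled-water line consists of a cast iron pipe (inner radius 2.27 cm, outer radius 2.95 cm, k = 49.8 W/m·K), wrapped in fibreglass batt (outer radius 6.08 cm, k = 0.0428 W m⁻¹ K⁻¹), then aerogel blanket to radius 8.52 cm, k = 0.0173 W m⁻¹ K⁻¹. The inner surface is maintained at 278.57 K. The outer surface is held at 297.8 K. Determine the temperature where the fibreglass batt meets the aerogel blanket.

Treat each layer as a resistance in series:
  R'_cast iron = ln(0.0295/0.0227)/(2πk) = 0.2620/(2π·49.8) = 8.374×10^-4 m·K/W
  R'_fibreglass batt = ln(0.0608/0.0295)/(2πk) = 0.7232/(2π·0.0428) = 2.689 m·K/W
  R'_aerogel blanket = ln(0.0852/0.0608)/(2πk) = 0.3374/(2π·0.0173) = 3.104 m·K/W
ΣR = 8.374×10^-4 + 2.689 + 3.104 = 5.794 m·K/W
Q' = ΔT/ΣR = (278.57 K − 297.8 K)/5.794 = -3.319 W/m
From the inner boundary to the fibreglass batt/aerogel blanket interface, ΣR_partial = 2.690 m·K/W.
T_interface = T_in − Q'·ΣR_partial = 278.57 K − (-3.319)(2.690) = 287.5 K

T = 287.5 K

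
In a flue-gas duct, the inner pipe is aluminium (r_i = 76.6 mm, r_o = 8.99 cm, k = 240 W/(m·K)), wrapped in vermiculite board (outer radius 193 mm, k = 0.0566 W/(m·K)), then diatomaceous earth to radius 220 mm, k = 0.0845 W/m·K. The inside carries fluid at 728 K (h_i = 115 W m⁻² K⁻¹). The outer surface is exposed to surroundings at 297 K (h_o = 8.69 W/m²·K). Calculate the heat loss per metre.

Q' = 173 W/m

Series thermal resistances, inner to outer:
  R'_conv,in = 1/(2πr h) = 1/(2π·0.0766·115) = 0.01807 m·K/W
  R'_aluminium = ln(0.0899/0.0766)/(2πk) = 0.1601/(2π·240) = 1.062×10^-4 m·K/W
  R'_vermiculite board = ln(0.193/0.0899)/(2πk) = 0.7640/(2π·0.0566) = 2.148 m·K/W
  R'_diatomaceous earth = ln(0.220/0.193)/(2πk) = 0.1309/(2π·0.0845) = 0.2466 m·K/W
  R'_conv,out = 1/(2πr h) = 1/(2π·0.220·8.69) = 0.08325 m·K/W
ΣR = 0.01807 + 1.062×10^-4 + 2.148 + 0.2466 + 0.08325 = 2.496 m·K/W
Q' = ΔT/ΣR = (728 K − 297 K)/2.496 = 173 W/m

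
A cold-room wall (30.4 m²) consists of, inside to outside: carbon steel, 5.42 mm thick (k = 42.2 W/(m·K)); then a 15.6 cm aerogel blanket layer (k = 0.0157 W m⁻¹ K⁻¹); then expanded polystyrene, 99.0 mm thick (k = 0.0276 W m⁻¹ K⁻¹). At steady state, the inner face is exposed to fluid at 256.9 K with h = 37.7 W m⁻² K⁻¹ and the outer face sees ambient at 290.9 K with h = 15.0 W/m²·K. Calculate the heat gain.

Treat each layer as a resistance in series:
  R_conv,in = 1/(hA) = 1/(37.7·30.4) = 8.725×10^-4 K/W
  R_carbon steel = L/(kA) = 0.00542/(42.2·30.4) = 4.225×10^-6 K/W
  R_aerogel blanket = L/(kA) = 0.156/(0.0157·30.4) = 0.3269 K/W
  R_expanded polystyrene = L/(kA) = 0.0990/(0.0276·30.4) = 0.1180 K/W
  R_conv,out = 1/(hA) = 1/(15.0·30.4) = 0.002193 K/W
ΣR = 8.725×10^-4 + 4.225×10^-6 + 0.3269 + 0.1180 + 0.002193 = 0.4480 K/W
Q = ΔT/ΣR = (256.9 K − 290.9 K)/0.4480 = -75.9 W
(Negative Q ⇒ heat flows inward; heat gain = 75.9 W.)

Q = 75.9 W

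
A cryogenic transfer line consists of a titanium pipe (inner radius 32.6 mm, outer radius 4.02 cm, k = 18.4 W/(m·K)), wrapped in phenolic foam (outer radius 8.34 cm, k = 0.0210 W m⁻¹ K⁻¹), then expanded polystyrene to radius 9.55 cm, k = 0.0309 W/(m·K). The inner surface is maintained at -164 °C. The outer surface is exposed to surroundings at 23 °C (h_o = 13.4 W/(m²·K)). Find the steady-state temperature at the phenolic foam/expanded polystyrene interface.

T = -1.2 °C

Resistance network (inner→outer):
  R'_titanium = ln(0.0402/0.0326)/(2πk) = 0.2096/(2π·18.4) = 0.001813 m·K/W
  R'_phenolic foam = ln(0.0834/0.0402)/(2πk) = 0.7298/(2π·0.0210) = 5.531 m·K/W
  R'_expanded polystyrene = ln(0.0955/0.0834)/(2πk) = 0.1355/(2π·0.0309) = 0.6978 m·K/W
  R'_conv,out = 1/(2πr h) = 1/(2π·0.0955·13.4) = 0.1244 m·K/W
ΣR = 0.001813 + 5.531 + 0.6978 + 0.1244 = 6.355 m·K/W
Q' = ΔT/ΣR = (-164 °C − 23 °C)/6.355 = -29.43 W/m
From the inner boundary to the phenolic foam/expanded polystyrene interface, ΣR_partial = 5.533 m·K/W.
T_interface = T_in − Q'·ΣR_partial = -164 °C − (-29.43)(5.533) = -1.2 °C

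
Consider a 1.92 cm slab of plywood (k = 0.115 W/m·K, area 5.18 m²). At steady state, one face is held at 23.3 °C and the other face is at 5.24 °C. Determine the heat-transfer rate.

Q = 560 W

Q = kA·ΔT/L = 0.115 × 5.18 × |23.3 °C − 5.24 °C| / 0.0192 = 560 W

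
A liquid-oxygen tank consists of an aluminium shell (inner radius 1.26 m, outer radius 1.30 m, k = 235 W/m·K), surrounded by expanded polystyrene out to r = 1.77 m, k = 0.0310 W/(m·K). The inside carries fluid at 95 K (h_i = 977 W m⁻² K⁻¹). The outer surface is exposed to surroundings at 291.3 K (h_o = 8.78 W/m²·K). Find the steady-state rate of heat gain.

Q = 372 W

Treat each layer as a resistance in series:
  R_conv,in = 1/(4πr²h) = 1/(4π·1.26²·977) = 5.130×10^-5 K/W
  R_aluminium = (1/1.26 − 1/1.30)/(4πk) = 0.02442/(4π·235) = 8.269×10^-6 K/W
  R_expanded polystyrene = (1/1.30 − 1/1.77)/(4πk) = 0.2043/(4π·0.0310) = 0.5243 K/W
  R_conv,out = 1/(4πr²h) = 1/(4π·1.77²·8.78) = 0.002893 K/W
ΣR = 5.130×10^-5 + 8.269×10^-6 + 0.5243 + 0.002893 = 0.5273 K/W
Q = ΔT/ΣR = (95 K − 291.3 K)/0.5273 = -372 W
(Negative Q ⇒ heat flows inward; heat gain = 372 W.)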